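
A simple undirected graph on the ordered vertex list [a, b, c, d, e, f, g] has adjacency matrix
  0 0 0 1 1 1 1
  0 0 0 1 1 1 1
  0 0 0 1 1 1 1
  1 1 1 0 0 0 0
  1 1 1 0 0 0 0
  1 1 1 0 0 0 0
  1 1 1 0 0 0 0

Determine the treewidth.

A width-3 tree decomposition is:
Bags: B1 = {a, b, c, f}  B2 = {a, b, c, d}  B3 = {a, b, c, g}  B4 = {a, b, c, e}
Tree: B1–B2, B2–B3, B3–B4
Every bag has size at most 4, so the width is 4 − 1 = 3 and tw(G) ≤ 3. For the lower bound: the 4 vertex sets {b,f}, {c,d}, {a}, {g} are disjoint, each induces a connected subgraph, and every pair is joined by at least one edge of G. Contracting each set to a single vertex therefore yields K_{4} as a minor, and since treewidth is minor-monotone, tw(G) ≥ tw(K_{4}) = 3. The upper and lower bounds meet at 3, so that is the treewidth.

3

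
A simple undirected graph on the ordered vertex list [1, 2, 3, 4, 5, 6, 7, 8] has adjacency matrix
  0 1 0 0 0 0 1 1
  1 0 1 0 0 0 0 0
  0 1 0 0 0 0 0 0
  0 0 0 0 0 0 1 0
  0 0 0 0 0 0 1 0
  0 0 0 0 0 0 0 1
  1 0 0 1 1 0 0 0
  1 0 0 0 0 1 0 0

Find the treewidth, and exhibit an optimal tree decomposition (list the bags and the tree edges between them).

Treewidth 1.
One optimal decomposition is:
Bags: B1 = {1, 2}  B2 = {1, 7}  B3 = {4, 7}  B4 = {5, 7}  B5 = {1, 8}  B6 = {2, 3}  B7 = {6, 8}
Tree: B1–B2, B2–B3, B3–B4, B1–B5, B1–B6, B5–B7

The largest bag has 2 vertices, giving width 1; this decomposition certifies tw(G) ≤ 1. G has an edge, so its treewidth is at least 1. The upper and lower bounds meet at 1, so that is the treewidth.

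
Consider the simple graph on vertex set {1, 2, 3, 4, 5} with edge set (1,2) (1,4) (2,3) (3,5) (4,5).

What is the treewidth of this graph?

A width-2 tree decomposition is:
Bags: B1 = {3, 4, 5}  B2 = {1, 3, 4}  B3 = {1, 2, 3}
Tree: B1–B2, B2–B3
The largest bag has 3 vertices, giving width 2; this decomposition certifies tw(G) ≤ 2. Since 3–5–4–1–2–3 is a cycle in G, G is not acyclic. Forests are exactly the graphs of treewidth ≤ 1, so tw(G) ≥ 2. The upper and lower bounds meet at 2, so that is the treewidth.

2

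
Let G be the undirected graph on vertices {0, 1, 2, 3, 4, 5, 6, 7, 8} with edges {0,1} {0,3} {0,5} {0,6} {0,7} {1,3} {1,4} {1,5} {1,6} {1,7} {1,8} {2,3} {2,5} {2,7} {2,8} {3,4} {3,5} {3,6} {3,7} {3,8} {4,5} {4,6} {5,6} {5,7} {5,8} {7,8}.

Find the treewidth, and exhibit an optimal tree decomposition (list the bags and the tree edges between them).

The largest bag has 5 vertices, giving width 4; this decomposition certifies tw(G) ≤ 4. On the other hand G contains the 5-clique {0, 1, 3, 5, 6}. A clique must lie in a single bag of any decomposition, so no decomposition can have width below 4. Combining the bounds, tw(G) = 4.

Treewidth 4.
One optimal decomposition is:
Bags: B1 = {1, 3, 5, 7, 8}  B2 = {0, 1, 3, 5, 7}  B3 = {2, 3, 5, 7, 8}  B4 = {0, 1, 3, 5, 6}  B5 = {1, 3, 4, 5, 6}
Tree: B1–B2, B1–B3, B2–B4, B4–B5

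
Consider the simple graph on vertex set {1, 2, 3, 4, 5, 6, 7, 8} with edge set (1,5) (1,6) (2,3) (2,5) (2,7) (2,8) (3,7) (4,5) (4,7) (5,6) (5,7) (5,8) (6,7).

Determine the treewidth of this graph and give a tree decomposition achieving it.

Every bag has size at most 3, so the width is 3 − 1 = 2 and tw(G) ≤ 2. Conversely, {2, 3, 7} is a clique of size 3, and the vertices of any clique must share a bag in every tree decomposition; so some bag has ≥ 3 vertices and tw(G) ≥ 2. The upper and lower bounds meet at 2, so that is the treewidth.

Treewidth 2.
One optimal decomposition is:
Bags: B1 = {5, 6, 7}  B2 = {2, 5, 7}  B3 = {1, 5, 6}  B4 = {2, 5, 8}  B5 = {2, 3, 7}  B6 = {4, 5, 7}
Tree: B1–B2, B1–B3, B2–B4, B2–B5, B1–B6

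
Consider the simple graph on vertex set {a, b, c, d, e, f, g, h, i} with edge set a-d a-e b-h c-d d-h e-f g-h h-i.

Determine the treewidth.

1

A width-1 tree decomposition is:
Bags: B1 = {c, d}  B2 = {d, h}  B3 = {a, d}  B4 = {a, e}  B5 = {g, h}  B6 = {b, h}  B7 = {h, i}  B8 = {e, f}
Tree: B1–B2, B1–B3, B3–B4, B2–B5, B2–B6, B6–B7, B4–B8
Each bag holds 2 vertices, so the decomposition has width 1, which upper-bounds the treewidth. Since G has at least one edge (e.g. c–d), it is not an edgeless graph, so tw(G) ≥ 1. Hence tw(G) = 1 exactly.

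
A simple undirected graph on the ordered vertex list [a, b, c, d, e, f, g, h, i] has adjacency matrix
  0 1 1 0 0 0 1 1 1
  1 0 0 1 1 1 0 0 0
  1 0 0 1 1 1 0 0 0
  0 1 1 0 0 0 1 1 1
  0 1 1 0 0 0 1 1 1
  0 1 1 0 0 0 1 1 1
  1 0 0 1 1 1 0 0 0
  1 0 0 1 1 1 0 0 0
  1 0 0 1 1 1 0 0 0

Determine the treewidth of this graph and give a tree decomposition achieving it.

Every bag has size at most 5, so the width is 5 − 1 = 4 and tw(G) ≤ 4. For the lower bound: the 5 vertex sets {a,i}, {f,g}, {b,d}, {e}, {c} are disjoint, each induces a connected subgraph, and every pair is joined by at least one edge of G. Contracting each set to a single vertex therefore yields K_{5} as a minor, and since treewidth is minor-monotone, tw(G) ≥ tw(K_{5}) = 4. The upper and lower bounds meet at 4, so that is the treewidth.

Treewidth 4.
One optimal decomposition is:
Bags: B1 = {a, d, e, f, i}  B2 = {a, d, e, f, g}  B3 = {a, b, d, e, f}  B4 = {a, c, d, e, f}  B5 = {a, d, e, f, h}
Tree: B1–B2, B2–B3, B3–B4, B4–B5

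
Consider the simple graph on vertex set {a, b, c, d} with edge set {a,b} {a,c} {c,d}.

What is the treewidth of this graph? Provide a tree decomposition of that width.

Treewidth 1.
One optimal decomposition is:
Bags: B1 = {a, b}  B2 = {a, c}  B3 = {c, d}
Tree: B1–B2, B2–B3

The largest bag has 2 vertices, giving width 1; this decomposition certifies tw(G) ≤ 1. Any graph with an edge has treewidth ≥ 1, and G has the edge b–a. Therefore the treewidth is 1.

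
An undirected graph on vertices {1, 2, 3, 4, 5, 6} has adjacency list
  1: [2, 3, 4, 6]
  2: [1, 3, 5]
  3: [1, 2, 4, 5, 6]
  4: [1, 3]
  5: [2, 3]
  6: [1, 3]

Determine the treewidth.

2

A width-2 tree decomposition is:
Bags: B1 = {2, 3, 5}  B2 = {1, 2, 3}  B3 = {1, 3, 6}  B4 = {1, 3, 4}
Tree: B1–B2, B2–B3, B3–B4
Each bag holds 3 vertices, so the decomposition has width 2, which upper-bounds the treewidth. For the lower bound, the 3 vertices {1, 2, 3} are pairwise adjacent, and any tree decomposition puts a clique entirely inside one bag — forcing width ≥ 2. Therefore the treewidth is 2.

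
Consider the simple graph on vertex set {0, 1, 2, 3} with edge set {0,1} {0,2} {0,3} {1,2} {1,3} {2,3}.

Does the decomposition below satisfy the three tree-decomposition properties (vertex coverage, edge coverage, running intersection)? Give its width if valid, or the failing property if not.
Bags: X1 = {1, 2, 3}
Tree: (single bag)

No — vertex 0 appears in no bag.

A tree decomposition must satisfy three properties: every vertex lies in some bag; for every edge, both endpoints lie together in some bag; and for every vertex, the bags containing it form a connected subtree. Here vertex 0 appears in no bag, so the decomposition is invalid.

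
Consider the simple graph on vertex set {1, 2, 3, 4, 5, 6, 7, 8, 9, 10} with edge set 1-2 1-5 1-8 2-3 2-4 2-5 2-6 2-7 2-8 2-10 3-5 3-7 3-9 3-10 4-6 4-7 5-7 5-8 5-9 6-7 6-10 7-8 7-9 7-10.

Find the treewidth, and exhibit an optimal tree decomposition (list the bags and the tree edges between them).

Treewidth 3.
Bags: B1 = {1, 2, 5, 8}  B2 = {2, 5, 7, 8}  B3 = {2, 3, 5, 7}  B4 = {2, 3, 7, 10}  B5 = {2, 6, 7, 10}  B6 = {2, 4, 6, 7}  B7 = {3, 5, 7, 9}
Tree: B1–B2, B2–B3, B3–B4, B4–B5, B5–B6, B3–B7

The largest bag has 4 vertices, giving width 3; this decomposition certifies tw(G) ≤ 3. Conversely, {3, 5, 7, 9} is a clique of size 4, and the vertices of any clique must share a bag in every tree decomposition; so some bag has ≥ 4 vertices and tw(G) ≥ 3. Therefore the treewidth is 3.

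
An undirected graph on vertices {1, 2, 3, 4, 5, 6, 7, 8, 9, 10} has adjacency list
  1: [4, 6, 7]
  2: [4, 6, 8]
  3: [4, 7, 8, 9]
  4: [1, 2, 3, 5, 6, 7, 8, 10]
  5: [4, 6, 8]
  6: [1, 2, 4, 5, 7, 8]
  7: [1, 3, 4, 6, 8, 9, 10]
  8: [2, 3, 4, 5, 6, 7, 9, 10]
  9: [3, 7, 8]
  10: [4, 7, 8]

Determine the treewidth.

A width-3 tree decomposition is:
Bags: B1 = {4, 7, 8, 10}  B2 = {4, 6, 7, 8}  B3 = {3, 4, 7, 8}  B4 = {2, 4, 6, 8}  B5 = {4, 5, 6, 8}  B6 = {3, 7, 8, 9}  B7 = {1, 4, 6, 7}
Tree: B1–B2, B1–B3, B2–B4, B4–B5, B3–B6, B2–B7
The largest bag has 4 vertices, giving width 3; this decomposition certifies tw(G) ≤ 3. For the lower bound, the 4 vertices {3, 7, 8, 9} are pairwise adjacent, and any tree decomposition puts a clique entirely inside one bag — forcing width ≥ 3. Hence tw(G) = 3 exactly.

3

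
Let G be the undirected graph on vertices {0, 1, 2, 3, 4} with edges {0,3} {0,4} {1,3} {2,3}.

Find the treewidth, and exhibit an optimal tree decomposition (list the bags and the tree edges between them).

Treewidth 1.
One optimal decomposition is:
Bags: B1 = {0, 3}  B2 = {0, 4}  B3 = {1, 3}  B4 = {2, 3}
Tree: B1–B2, B1–B3, B1–B4

Each bag holds 2 vertices, so the decomposition has width 1, which upper-bounds the treewidth. Any graph with an edge has treewidth ≥ 1, and G has the edge 0–3. Therefore the treewidth is 1.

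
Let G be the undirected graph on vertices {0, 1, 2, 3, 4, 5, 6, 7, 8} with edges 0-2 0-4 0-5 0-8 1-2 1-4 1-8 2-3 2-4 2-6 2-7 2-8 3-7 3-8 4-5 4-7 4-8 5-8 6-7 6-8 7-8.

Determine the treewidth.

3

A width-3 tree decomposition is:
Bags: B1 = {2, 3, 7, 8}  B2 = {2, 4, 7, 8}  B3 = {0, 2, 4, 8}  B4 = {2, 6, 7, 8}  B5 = {0, 4, 5, 8}  B6 = {1, 2, 4, 8}
Tree: B1–B2, B2–B3, B1–B4, B3–B5, B3–B6
The largest bag has 4 vertices, giving width 3; this decomposition certifies tw(G) ≤ 3. On the other hand G contains the 4-clique {2, 3, 7, 8}. A clique must lie in a single bag of any decomposition, so no decomposition can have width below 3. Therefore the treewidth is 3.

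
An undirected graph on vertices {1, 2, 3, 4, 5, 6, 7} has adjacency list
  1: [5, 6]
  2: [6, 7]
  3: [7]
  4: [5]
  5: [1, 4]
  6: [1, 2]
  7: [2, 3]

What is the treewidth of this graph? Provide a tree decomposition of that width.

Treewidth 1.
Bags: B1 = {3, 7}  B2 = {2, 7}  B3 = {2, 6}  B4 = {1, 6}  B5 = {1, 5}  B6 = {4, 5}
Tree: B1–B2, B2–B3, B3–B4, B4–B5, B5–B6

The largest bag has 2 vertices, giving width 1; this decomposition certifies tw(G) ≤ 1. Any graph with an edge has treewidth ≥ 1, and G has the edge 3–7. The upper and lower bounds meet at 1, so that is the treewidth.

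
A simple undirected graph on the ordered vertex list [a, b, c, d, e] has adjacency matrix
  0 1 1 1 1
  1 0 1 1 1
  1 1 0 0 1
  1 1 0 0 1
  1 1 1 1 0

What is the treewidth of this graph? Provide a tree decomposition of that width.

Each bag holds 4 vertices, so the decomposition has width 3, which upper-bounds the treewidth. On the other hand G contains the 4-clique {a, b, d, e}. A clique must lie in a single bag of any decomposition, so no decomposition can have width below 3. Therefore the treewidth is 3.

Treewidth 3.
Bags: B1 = {a, b, d, e}  B2 = {a, b, c, e}
Tree: B1–B2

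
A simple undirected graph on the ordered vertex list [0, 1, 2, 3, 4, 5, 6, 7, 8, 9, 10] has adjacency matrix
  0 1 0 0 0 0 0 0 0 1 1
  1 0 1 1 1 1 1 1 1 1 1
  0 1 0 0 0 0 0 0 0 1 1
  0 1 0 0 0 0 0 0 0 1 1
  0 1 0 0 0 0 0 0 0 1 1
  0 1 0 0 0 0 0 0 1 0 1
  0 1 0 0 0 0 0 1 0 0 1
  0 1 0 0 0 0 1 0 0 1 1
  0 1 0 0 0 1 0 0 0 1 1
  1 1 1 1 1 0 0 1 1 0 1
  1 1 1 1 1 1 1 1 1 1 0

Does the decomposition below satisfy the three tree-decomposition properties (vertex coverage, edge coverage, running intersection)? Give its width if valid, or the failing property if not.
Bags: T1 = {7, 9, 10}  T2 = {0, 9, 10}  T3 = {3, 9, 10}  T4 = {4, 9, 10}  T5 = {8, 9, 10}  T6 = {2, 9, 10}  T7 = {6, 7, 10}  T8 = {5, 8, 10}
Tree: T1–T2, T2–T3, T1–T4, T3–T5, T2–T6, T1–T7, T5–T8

No — vertex 1 appears in no bag.

A tree decomposition must satisfy three properties: every vertex lies in some bag; for every edge, both endpoints lie together in some bag; and for every vertex, the bags containing it form a connected subtree. Here vertex 1 appears in no bag, so the decomposition is invalid.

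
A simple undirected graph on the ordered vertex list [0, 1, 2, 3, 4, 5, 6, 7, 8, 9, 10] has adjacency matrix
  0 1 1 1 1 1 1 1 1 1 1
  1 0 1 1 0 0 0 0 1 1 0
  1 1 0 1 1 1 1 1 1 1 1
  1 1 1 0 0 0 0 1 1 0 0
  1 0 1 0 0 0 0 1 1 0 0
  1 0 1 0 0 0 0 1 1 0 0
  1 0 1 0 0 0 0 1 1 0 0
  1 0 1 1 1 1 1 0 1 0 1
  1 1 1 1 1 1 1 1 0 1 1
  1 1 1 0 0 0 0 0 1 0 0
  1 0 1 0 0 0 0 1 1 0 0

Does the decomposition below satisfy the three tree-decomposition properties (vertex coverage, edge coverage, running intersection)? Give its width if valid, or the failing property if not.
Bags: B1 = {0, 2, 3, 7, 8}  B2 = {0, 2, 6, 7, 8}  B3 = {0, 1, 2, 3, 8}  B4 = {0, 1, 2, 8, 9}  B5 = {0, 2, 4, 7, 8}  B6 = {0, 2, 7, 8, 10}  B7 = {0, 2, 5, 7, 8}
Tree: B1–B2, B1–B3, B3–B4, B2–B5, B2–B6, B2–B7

Yes; width 4.

Vertex coverage: the bags together contain {0, 1, 2, 3, 4, 5, 6, 7, 8, 9, 10}, the full vertex set. Edge coverage: each edge of G has both endpoints in at least one bag. Running intersection: for every vertex, the bags containing it form a connected subtree. All three properties hold, so this is a valid tree decomposition of width max|bag| − 1 = 4, and hence tw(G) ≤ 4.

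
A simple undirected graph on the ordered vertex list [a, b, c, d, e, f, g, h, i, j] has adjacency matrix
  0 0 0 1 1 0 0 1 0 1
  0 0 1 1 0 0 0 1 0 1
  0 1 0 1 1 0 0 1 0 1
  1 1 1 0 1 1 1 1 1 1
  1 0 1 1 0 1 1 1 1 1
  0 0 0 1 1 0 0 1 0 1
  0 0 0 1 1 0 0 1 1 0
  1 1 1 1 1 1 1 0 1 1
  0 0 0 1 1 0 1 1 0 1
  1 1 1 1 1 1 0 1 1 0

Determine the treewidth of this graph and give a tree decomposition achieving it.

Each bag holds 5 vertices, so the decomposition has width 4, which upper-bounds the treewidth. Conversely, {d, e, g, h, i} is a clique of size 5, and the vertices of any clique must share a bag in every tree decomposition; so some bag has ≥ 5 vertices and tw(G) ≥ 4. Hence tw(G) = 4 exactly.

Treewidth 4.
Bags: B1 = {c, d, e, h, j}  B2 = {b, c, d, h, j}  B3 = {d, e, h, i, j}  B4 = {a, d, e, h, j}  B5 = {d, e, f, h, j}  B6 = {d, e, g, h, i}
Tree: B1–B2, B1–B3, B3–B4, B3–B5, B3–B6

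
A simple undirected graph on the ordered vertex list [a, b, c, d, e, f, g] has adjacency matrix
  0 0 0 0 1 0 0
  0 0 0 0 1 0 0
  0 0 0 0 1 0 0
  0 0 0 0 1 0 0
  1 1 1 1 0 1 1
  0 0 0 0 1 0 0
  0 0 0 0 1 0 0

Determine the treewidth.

1

A width-1 tree decomposition is:
Bags: B1 = {e, f}  B2 = {e, g}  B3 = {c, e}  B4 = {a, e}  B5 = {d, e}  B6 = {b, e}
Tree: B1–B2, B2–B3, B1–B4, B3–B5, B4–B6
The largest bag has 2 vertices, giving width 1; this decomposition certifies tw(G) ≤ 1. Any graph with an edge has treewidth ≥ 1, and G has the edge f–e. The upper and lower bounds meet at 1, so that is the treewidth.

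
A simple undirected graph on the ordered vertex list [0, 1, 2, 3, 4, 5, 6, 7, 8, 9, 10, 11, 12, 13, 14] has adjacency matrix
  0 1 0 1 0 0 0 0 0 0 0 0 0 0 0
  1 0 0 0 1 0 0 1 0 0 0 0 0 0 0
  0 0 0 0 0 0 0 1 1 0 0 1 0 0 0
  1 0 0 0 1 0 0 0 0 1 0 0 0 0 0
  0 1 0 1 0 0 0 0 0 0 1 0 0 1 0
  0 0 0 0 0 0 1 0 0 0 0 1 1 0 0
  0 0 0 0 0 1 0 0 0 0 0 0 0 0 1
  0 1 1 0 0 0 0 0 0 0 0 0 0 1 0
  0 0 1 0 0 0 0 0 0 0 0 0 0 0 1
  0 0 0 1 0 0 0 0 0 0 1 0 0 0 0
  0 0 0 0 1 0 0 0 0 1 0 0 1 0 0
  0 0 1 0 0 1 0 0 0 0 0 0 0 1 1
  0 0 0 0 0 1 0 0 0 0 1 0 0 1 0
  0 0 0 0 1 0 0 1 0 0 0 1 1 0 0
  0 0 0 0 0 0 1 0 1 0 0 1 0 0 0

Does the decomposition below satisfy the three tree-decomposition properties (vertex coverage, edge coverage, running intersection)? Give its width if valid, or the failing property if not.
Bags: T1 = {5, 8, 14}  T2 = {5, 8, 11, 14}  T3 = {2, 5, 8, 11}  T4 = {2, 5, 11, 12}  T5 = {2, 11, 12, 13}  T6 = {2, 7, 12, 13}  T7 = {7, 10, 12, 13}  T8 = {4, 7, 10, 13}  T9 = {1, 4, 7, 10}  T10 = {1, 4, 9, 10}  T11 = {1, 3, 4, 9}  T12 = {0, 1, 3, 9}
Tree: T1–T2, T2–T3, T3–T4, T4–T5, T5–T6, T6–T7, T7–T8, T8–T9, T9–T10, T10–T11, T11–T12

A tree decomposition must satisfy three properties: every vertex lies in some bag; for every edge, both endpoints lie together in some bag; and for every vertex, the bags containing it form a connected subtree. Here vertex 6 appears in no bag, so the decomposition is invalid.

No — vertex 6 appears in no bag.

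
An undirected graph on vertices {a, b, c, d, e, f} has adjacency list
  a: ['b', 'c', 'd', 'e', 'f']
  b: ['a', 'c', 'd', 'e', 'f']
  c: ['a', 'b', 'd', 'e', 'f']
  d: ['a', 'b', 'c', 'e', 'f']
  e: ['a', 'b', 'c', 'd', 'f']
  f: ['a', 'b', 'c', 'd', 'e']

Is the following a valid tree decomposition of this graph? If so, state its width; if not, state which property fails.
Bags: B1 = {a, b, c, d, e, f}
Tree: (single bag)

Yes; width 5.

Checking the three conditions: (i) the bags cover all of {a, b, c, d, e, f}; (ii) for each edge, some bag contains both endpoints; (iii) the bags containing any fixed vertex form a subtree. All hold, so the decomposition is valid with width 6 − 1 = 5.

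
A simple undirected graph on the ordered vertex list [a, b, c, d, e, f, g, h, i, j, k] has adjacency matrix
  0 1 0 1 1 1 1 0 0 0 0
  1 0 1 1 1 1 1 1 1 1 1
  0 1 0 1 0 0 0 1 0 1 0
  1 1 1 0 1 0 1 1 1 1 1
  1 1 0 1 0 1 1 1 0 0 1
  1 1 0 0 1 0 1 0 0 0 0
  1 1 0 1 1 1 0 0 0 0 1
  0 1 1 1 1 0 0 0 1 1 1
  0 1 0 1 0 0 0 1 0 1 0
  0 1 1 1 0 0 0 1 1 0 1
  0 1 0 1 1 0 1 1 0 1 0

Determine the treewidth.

A width-4 tree decomposition is:
Bags: B1 = {b, d, e, g, k}  B2 = {a, b, d, e, g}  B3 = {a, b, e, f, g}  B4 = {b, d, e, h, k}  B5 = {b, d, h, j, k}  B6 = {b, d, h, i, j}  B7 = {b, c, d, h, j}
Tree: B1–B2, B2–B3, B1–B4, B4–B5, B5–B6, B6–B7
The largest bag has 5 vertices, giving width 4; this decomposition certifies tw(G) ≤ 4. On the other hand G contains the 5-clique {a, b, d, e, g}. A clique must lie in a single bag of any decomposition, so no decomposition can have width below 4. Combining the bounds, tw(G) = 4.

4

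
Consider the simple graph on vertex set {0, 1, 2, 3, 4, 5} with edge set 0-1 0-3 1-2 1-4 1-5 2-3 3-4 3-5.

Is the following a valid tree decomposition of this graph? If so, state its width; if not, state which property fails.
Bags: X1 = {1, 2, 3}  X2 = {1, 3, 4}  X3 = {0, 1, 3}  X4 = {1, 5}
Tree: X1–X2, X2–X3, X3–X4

No — edge (3,5) lies in no bag.

A tree decomposition must satisfy three properties: every vertex lies in some bag; for every edge, both endpoints lie together in some bag; and for every vertex, the bags containing it form a connected subtree. Here edge (3,5) lies in no bag, so the decomposition is invalid.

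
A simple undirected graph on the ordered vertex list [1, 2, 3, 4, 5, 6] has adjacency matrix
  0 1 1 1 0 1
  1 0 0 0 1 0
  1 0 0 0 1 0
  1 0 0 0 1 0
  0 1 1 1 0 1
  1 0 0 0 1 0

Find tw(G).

A width-2 tree decomposition is:
Bags: B1 = {1, 2, 5}  B2 = {1, 4, 5}  B3 = {1, 3, 5}  B4 = {1, 5, 6}
Tree: B1–B2, B2–B3, B3–B4
Each bag holds 3 vertices, so the decomposition has width 2, which upper-bounds the treewidth. For the lower bound, G contains the cycle 1–2–5–4–1, so G is not a forest; only forests have treewidth ≤ 1, hence tw(G) ≥ 2. Therefore the treewidth is 2.

2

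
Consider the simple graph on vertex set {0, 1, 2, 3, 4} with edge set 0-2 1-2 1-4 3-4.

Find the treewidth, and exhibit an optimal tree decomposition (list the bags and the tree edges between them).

Each bag holds 2 vertices, so the decomposition has width 1, which upper-bounds the treewidth. G has an edge, so its treewidth is at least 1. Hence tw(G) = 1 exactly.

Treewidth 1.
Bags: B1 = {3, 4}  B2 = {1, 4}  B3 = {1, 2}  B4 = {0, 2}
Tree: B1–B2, B2–B3, B3–B4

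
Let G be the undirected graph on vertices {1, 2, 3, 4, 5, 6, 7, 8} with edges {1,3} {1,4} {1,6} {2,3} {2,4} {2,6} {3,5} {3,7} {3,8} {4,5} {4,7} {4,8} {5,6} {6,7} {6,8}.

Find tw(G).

3

A width-3 tree decomposition is:
Bags: B1 = {3, 4, 6, 7}  B2 = {1, 3, 4, 6}  B3 = {2, 3, 4, 6}  B4 = {3, 4, 6, 8}  B5 = {3, 4, 5, 6}
Tree: B1–B2, B2–B3, B3–B4, B4–B5
Every bag has size at most 4, so the width is 4 − 1 = 3 and tw(G) ≤ 3. For the lower bound: the 4 vertex sets {6,7}, {1,3}, {4}, {2} are disjoint, each induces a connected subgraph, and every pair is joined by at least one edge of G. Contracting each set to a single vertex therefore yields K_{4} as a minor, and since treewidth is minor-monotone, tw(G) ≥ tw(K_{4}) = 3. The upper and lower bounds meet at 3, so that is the treewidth.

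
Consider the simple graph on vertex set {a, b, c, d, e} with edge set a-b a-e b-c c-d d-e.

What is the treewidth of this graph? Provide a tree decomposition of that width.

Each bag holds 3 vertices, so the decomposition has width 2, which upper-bounds the treewidth. The edges a–b–c–d–e–a form a cycle, so G is not a tree and its treewidth is at least 2. Hence tw(G) = 2 exactly.

Treewidth 2.
Bags: B1 = {a, b, c}  B2 = {a, c, d}  B3 = {a, d, e}
Tree: B1–B2, B2–B3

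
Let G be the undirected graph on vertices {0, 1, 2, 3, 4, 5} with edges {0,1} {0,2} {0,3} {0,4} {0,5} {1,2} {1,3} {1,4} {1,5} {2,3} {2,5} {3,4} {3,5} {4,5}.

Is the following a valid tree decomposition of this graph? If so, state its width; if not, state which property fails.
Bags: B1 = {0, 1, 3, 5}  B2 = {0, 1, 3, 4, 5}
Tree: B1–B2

A tree decomposition must satisfy three properties: every vertex lies in some bag; for every edge, both endpoints lie together in some bag; and for every vertex, the bags containing it form a connected subtree. Here vertex 2 appears in no bag, so the decomposition is invalid.

No — vertex 2 appears in no bag.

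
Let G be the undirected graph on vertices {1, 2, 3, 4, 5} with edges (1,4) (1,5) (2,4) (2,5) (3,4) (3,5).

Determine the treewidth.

2

A width-2 tree decomposition is:
Bags: B1 = {2, 4, 5}  B2 = {3, 4, 5}  B3 = {1, 4, 5}
Tree: B1–B2, B2–B3
Each bag holds 3 vertices, so the decomposition has width 2, which upper-bounds the treewidth. Since 4–2–5–3–4 is a cycle in G, G is not acyclic. Forests are exactly the graphs of treewidth ≤ 1, so tw(G) ≥ 2. Therefore the treewidth is 2.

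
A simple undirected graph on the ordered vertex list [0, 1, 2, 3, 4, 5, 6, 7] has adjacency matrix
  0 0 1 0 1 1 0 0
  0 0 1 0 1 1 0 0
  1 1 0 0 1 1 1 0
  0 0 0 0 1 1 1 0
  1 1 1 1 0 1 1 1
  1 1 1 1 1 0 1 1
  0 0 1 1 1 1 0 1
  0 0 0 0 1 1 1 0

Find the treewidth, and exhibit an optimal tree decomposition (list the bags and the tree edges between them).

Treewidth 3.
Bags: B1 = {0, 2, 4, 5}  B2 = {2, 4, 5, 6}  B3 = {1, 2, 4, 5}  B4 = {3, 4, 5, 6}  B5 = {4, 5, 6, 7}
Tree: B1–B2, B1–B3, B2–B4, B4–B5

The largest bag has 4 vertices, giving width 3; this decomposition certifies tw(G) ≤ 3. Conversely, {0, 2, 4, 5} is a clique of size 4, and the vertices of any clique must share a bag in every tree decomposition; so some bag has ≥ 4 vertices and tw(G) ≥ 3. The upper and lower bounds meet at 3, so that is the treewidth.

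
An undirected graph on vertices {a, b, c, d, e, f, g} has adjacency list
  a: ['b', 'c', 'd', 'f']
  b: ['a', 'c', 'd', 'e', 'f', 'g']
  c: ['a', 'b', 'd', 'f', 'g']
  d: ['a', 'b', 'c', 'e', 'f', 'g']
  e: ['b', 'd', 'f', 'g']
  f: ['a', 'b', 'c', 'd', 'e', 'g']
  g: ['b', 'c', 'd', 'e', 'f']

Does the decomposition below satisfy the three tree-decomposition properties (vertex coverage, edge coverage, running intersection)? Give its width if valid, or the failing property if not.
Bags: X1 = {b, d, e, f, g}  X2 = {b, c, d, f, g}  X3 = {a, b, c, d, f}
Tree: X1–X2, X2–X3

Every vertex of G appears in some bag (union = {a, b, c, d, e, f, g}); every edge is covered by a bag; and for each vertex v the set of bags containing v is connected in the bag tree. The decomposition is therefore valid. The largest bag has 5 vertices, so the width is 4.

Yes; width 4.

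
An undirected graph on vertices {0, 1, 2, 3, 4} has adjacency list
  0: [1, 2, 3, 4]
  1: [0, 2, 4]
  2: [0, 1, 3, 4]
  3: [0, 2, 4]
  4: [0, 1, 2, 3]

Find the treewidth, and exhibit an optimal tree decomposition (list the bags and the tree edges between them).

Treewidth 3.
One such decomposition:
Bags: B1 = {0, 1, 2, 4}  B2 = {0, 2, 3, 4}
Tree: B1–B2

The largest bag has 4 vertices, giving width 3; this decomposition certifies tw(G) ≤ 3. On the other hand G contains the 4-clique {0, 1, 2, 4}. A clique must lie in a single bag of any decomposition, so no decomposition can have width below 3. The upper and lower bounds meet at 3, so that is the treewidth.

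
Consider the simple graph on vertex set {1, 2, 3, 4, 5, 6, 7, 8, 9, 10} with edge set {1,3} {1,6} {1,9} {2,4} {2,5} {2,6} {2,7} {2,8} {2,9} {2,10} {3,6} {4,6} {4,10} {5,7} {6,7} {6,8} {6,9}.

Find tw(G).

2

A width-2 tree decomposition is:
Bags: B1 = {2, 4, 6}  B2 = {2, 6, 7}  B3 = {2, 5, 7}  B4 = {2, 6, 9}  B5 = {2, 4, 10}  B6 = {2, 6, 8}  B7 = {1, 6, 9}  B8 = {1, 3, 6}
Tree: B1–B2, B2–B3, B2–B4, B1–B5, B4–B6, B4–B7, B7–B8
The largest bag has 3 vertices, giving width 2; this decomposition certifies tw(G) ≤ 2. On the other hand G contains the 3-clique {1, 6, 9}. A clique must lie in a single bag of any decomposition, so no decomposition can have width below 2. The upper and lower bounds meet at 2, so that is the treewidth.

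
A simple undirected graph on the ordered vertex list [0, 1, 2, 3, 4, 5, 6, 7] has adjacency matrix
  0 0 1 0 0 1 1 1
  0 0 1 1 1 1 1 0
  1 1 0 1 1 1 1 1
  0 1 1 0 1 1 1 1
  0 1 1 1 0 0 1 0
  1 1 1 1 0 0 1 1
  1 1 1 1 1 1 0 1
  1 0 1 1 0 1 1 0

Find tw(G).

4

A width-4 tree decomposition is:
Bags: B1 = {0, 2, 5, 6, 7}  B2 = {2, 3, 5, 6, 7}  B3 = {1, 2, 3, 5, 6}  B4 = {1, 2, 3, 4, 6}
Tree: B1–B2, B2–B3, B3–B4
Each bag holds 5 vertices, so the decomposition has width 4, which upper-bounds the treewidth. For the lower bound, the 5 vertices {0, 2, 5, 6, 7} are pairwise adjacent, and any tree decomposition puts a clique entirely inside one bag — forcing width ≥ 4. Therefore the treewidth is 4.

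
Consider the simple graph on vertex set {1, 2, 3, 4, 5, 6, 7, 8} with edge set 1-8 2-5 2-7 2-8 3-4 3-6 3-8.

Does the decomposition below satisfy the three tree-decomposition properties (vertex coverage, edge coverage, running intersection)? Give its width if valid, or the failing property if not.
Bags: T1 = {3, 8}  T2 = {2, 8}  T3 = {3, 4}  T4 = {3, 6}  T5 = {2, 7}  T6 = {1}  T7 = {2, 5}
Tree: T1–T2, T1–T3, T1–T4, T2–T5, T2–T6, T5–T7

A tree decomposition must satisfy three properties: every vertex lies in some bag; for every edge, both endpoints lie together in some bag; and for every vertex, the bags containing it form a connected subtree. Here edge (8,1) lies in no bag, so the decomposition is invalid.

No — edge (8,1) lies in no bag.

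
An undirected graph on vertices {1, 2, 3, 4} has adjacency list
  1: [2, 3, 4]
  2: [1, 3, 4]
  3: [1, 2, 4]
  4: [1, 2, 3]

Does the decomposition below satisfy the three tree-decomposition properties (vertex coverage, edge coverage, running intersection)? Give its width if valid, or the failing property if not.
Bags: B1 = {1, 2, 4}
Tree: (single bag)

A tree decomposition must satisfy three properties: every vertex lies in some bag; for every edge, both endpoints lie together in some bag; and for every vertex, the bags containing it form a connected subtree. Here vertex 3 appears in no bag, so the decomposition is invalid.

No — vertex 3 appears in no bag.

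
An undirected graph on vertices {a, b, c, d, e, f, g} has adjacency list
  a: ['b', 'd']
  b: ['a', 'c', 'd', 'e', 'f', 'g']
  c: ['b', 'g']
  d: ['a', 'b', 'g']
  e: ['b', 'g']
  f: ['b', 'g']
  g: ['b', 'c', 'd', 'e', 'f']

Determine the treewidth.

2

A width-2 tree decomposition is:
Bags: B1 = {b, c, g}  B2 = {b, e, g}  B3 = {b, d, g}  B4 = {b, f, g}  B5 = {a, b, d}
Tree: B1–B2, B2–B3, B1–B4, B3–B5
The largest bag has 3 vertices, giving width 2; this decomposition certifies tw(G) ≤ 2. Conversely, {b, d, g} is a clique of size 3, and the vertices of any clique must share a bag in every tree decomposition; so some bag has ≥ 3 vertices and tw(G) ≥ 2. Combining the bounds, tw(G) = 2.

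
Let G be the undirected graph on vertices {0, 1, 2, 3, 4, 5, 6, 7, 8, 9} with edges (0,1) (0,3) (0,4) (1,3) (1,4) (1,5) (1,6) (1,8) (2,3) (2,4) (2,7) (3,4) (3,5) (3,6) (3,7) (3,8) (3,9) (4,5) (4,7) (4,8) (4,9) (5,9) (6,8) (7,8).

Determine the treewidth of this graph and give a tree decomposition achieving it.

Each bag holds 4 vertices, so the decomposition has width 3, which upper-bounds the treewidth. For the lower bound, the 4 vertices {0, 1, 3, 4} are pairwise adjacent, and any tree decomposition puts a clique entirely inside one bag — forcing width ≥ 3. The upper and lower bounds meet at 3, so that is the treewidth.

Treewidth 3.
One such decomposition:
Bags: B1 = {1, 3, 4, 8}  B2 = {3, 4, 7, 8}  B3 = {0, 1, 3, 4}  B4 = {1, 3, 4, 5}  B5 = {3, 4, 5, 9}  B6 = {2, 3, 4, 7}  B7 = {1, 3, 6, 8}
Tree: B1–B2, B1–B3, B1–B4, B4–B5, B2–B6, B1–B7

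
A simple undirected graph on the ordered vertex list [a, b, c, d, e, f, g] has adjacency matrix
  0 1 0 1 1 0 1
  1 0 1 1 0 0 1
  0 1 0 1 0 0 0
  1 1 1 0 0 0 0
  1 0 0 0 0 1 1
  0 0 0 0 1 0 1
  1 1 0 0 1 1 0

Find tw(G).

A width-2 tree decomposition is:
Bags: B1 = {a, b, g}  B2 = {a, e, g}  B3 = {a, b, d}  B4 = {b, c, d}  B5 = {e, f, g}
Tree: B1–B2, B1–B3, B3–B4, B2–B5
Each bag holds 3 vertices, so the decomposition has width 2, which upper-bounds the treewidth. On the other hand G contains the 3-clique {a, e, g}. A clique must lie in a single bag of any decomposition, so no decomposition can have width below 2. Therefore the treewidth is 2.

2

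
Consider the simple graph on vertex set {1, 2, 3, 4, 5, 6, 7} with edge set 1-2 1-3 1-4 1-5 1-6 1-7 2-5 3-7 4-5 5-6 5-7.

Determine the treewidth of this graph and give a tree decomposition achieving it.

Treewidth 2.
One optimal decomposition is:
Bags: B1 = {1, 2, 5}  B2 = {1, 5, 6}  B3 = {1, 5, 7}  B4 = {1, 4, 5}  B5 = {1, 3, 7}
Tree: B1–B2, B1–B3, B1–B4, B3–B5

Each bag holds 3 vertices, so the decomposition has width 2, which upper-bounds the treewidth. On the other hand G contains the 3-clique {1, 3, 7}. A clique must lie in a single bag of any decomposition, so no decomposition can have width below 2. The upper and lower bounds meet at 2, so that is the treewidth.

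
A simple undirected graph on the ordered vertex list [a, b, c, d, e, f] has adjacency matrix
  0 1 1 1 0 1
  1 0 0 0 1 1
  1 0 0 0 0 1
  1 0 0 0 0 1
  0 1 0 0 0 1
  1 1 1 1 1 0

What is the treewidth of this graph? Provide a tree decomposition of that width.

Treewidth 2.
One such decomposition:
Bags: B1 = {a, b, f}  B2 = {a, d, f}  B3 = {b, e, f}  B4 = {a, c, f}
Tree: B1–B2, B1–B3, B1–B4

Each bag holds 3 vertices, so the decomposition has width 2, which upper-bounds the treewidth. For the lower bound, the 3 vertices {b, e, f} are pairwise adjacent, and any tree decomposition puts a clique entirely inside one bag — forcing width ≥ 2. Therefore the treewidth is 2.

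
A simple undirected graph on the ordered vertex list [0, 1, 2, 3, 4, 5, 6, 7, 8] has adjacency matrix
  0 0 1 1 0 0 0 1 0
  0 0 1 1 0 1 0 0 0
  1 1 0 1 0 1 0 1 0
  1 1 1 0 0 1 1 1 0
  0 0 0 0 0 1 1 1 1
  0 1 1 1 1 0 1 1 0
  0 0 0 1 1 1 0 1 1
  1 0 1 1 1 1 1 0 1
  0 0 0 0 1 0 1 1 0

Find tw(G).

A width-3 tree decomposition is:
Bags: B1 = {2, 3, 5, 7}  B2 = {3, 5, 6, 7}  B3 = {4, 5, 6, 7}  B4 = {1, 2, 3, 5}  B5 = {4, 6, 7, 8}  B6 = {0, 2, 3, 7}
Tree: B1–B2, B2–B3, B1–B4, B3–B5, B1–B6
Every bag has size at most 4, so the width is 4 − 1 = 3 and tw(G) ≤ 3. Conversely, {1, 2, 3, 5} is a clique of size 4, and the vertices of any clique must share a bag in every tree decomposition; so some bag has ≥ 4 vertices and tw(G) ≥ 3. Hence tw(G) = 3 exactly.

3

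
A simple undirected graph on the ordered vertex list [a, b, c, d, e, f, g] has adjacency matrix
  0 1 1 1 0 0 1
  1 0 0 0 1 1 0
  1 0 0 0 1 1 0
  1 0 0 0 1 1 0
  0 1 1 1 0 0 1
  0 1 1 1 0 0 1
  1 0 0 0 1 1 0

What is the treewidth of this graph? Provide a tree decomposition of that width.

The largest bag has 4 vertices, giving width 3; this decomposition certifies tw(G) ≤ 3. For the lower bound: the 4 vertex sets {e,g}, {a,c}, {f}, {d} are disjoint, each induces a connected subgraph, and every pair is joined by at least one edge of G. Contracting each set to a single vertex therefore yields K_{4} as a minor, and since treewidth is minor-monotone, tw(G) ≥ tw(K_{4}) = 3. Hence tw(G) = 3 exactly.

Treewidth 3.
Bags: B1 = {a, e, f, g}  B2 = {a, c, e, f}  B3 = {a, d, e, f}  B4 = {a, b, e, f}
Tree: B1–B2, B2–B3, B3–B4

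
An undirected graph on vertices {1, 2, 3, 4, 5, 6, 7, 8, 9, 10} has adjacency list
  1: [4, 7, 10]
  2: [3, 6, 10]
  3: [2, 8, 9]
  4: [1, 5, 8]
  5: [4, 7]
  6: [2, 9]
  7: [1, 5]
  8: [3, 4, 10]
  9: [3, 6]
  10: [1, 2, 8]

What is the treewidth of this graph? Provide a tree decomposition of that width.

Each bag holds 3 vertices, so the decomposition has width 2, which upper-bounds the treewidth. Since 6–9–3–2–6 is a cycle in G, G is not acyclic. Forests are exactly the graphs of treewidth ≤ 1, so tw(G) ≥ 2. Therefore the treewidth is 2.

Treewidth 2.
Bags: B1 = {2, 6, 9}  B2 = {2, 3, 9}  B3 = {2, 3, 10}  B4 = {3, 8, 10}  B5 = {1, 8, 10}  B6 = {1, 4, 8}  B7 = {1, 4, 7}  B8 = {4, 5, 7}
Tree: B1–B2, B2–B3, B3–B4, B4–B5, B5–B6, B6–B7, B7–B8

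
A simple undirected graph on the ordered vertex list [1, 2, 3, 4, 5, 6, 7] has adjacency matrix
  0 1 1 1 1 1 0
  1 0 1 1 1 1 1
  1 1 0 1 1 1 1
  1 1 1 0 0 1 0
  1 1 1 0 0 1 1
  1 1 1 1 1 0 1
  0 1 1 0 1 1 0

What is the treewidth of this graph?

A width-4 tree decomposition is:
Bags: B1 = {1, 2, 3, 5, 6}  B2 = {2, 3, 5, 6, 7}  B3 = {1, 2, 3, 4, 6}
Tree: B1–B2, B1–B3
Every bag has size at most 5, so the width is 5 − 1 = 4 and tw(G) ≤ 4. On the other hand G contains the 5-clique {1, 2, 3, 4, 6}. A clique must lie in a single bag of any decomposition, so no decomposition can have width below 4. Therefore the treewidth is 4.

4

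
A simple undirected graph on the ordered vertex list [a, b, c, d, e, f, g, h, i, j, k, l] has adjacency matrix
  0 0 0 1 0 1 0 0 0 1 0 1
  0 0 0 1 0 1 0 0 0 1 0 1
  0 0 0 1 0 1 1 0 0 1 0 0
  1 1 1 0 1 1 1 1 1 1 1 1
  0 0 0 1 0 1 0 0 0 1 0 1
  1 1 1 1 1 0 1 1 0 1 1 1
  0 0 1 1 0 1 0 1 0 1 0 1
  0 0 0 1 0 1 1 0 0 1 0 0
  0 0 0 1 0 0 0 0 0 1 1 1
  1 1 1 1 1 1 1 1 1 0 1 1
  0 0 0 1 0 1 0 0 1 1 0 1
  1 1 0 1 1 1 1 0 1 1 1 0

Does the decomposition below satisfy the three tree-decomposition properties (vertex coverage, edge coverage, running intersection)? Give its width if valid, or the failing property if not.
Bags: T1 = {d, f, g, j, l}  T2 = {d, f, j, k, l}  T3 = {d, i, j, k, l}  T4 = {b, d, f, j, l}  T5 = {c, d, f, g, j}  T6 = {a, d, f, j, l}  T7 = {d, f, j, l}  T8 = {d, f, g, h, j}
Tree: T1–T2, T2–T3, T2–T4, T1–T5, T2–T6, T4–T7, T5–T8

No — vertex e appears in no bag.

A tree decomposition must satisfy three properties: every vertex lies in some bag; for every edge, both endpoints lie together in some bag; and for every vertex, the bags containing it form a connected subtree. Here vertex e appears in no bag, so the decomposition is invalid.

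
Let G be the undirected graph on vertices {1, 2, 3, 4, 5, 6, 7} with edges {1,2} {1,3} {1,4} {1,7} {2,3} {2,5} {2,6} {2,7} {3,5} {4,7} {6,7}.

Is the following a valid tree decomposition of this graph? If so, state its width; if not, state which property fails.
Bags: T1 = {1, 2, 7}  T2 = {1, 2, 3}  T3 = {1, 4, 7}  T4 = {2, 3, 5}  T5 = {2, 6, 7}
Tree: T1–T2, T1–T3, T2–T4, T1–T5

Vertex coverage: the bags together contain {1, 2, 3, 4, 5, 6, 7}, the full vertex set. Edge coverage: each edge of G has both endpoints in at least one bag. Running intersection: for every vertex, the bags containing it form a connected subtree. All three properties hold, so this is a valid tree decomposition of width max|bag| − 1 = 2, and hence tw(G) ≤ 2.

Yes; width 2.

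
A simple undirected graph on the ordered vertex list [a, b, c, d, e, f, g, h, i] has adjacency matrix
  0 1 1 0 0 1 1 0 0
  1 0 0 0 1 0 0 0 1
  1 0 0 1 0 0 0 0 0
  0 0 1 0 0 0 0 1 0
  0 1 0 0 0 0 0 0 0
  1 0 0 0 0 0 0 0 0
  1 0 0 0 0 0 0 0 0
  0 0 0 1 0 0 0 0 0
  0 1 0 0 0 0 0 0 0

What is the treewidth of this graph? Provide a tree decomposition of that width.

Treewidth 1.
Bags: B1 = {a, f}  B2 = {a, g}  B3 = {a, c}  B4 = {c, d}  B5 = {d, h}  B6 = {a, b}  B7 = {b, e}  B8 = {b, i}
Tree: B1–B2, B1–B3, B3–B4, B4–B5, B3–B6, B6–B7, B7–B8

The largest bag has 2 vertices, giving width 1; this decomposition certifies tw(G) ≤ 1. Since G has at least one edge (e.g. f–a), it is not an edgeless graph, so tw(G) ≥ 1. Therefore the treewidth is 1.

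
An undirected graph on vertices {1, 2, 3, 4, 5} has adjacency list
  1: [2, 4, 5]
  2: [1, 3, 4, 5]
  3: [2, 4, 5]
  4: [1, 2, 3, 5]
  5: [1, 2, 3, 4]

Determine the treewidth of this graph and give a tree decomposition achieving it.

Treewidth 3.
One optimal decomposition is:
Bags: B1 = {2, 3, 4, 5}  B2 = {1, 2, 4, 5}
Tree: B1–B2

Each bag holds 4 vertices, so the decomposition has width 3, which upper-bounds the treewidth. For the lower bound, the 4 vertices {1, 2, 4, 5} are pairwise adjacent, and any tree decomposition puts a clique entirely inside one bag — forcing width ≥ 3. Therefore the treewidth is 3.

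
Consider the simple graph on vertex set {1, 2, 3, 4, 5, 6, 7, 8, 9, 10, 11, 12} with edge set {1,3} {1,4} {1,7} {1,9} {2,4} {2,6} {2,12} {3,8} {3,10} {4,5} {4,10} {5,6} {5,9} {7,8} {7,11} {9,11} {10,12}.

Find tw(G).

A width-3 tree decomposition is:
Bags: B1 = {7, 8, 9, 11}  B2 = {1, 7, 8, 9}  B3 = {1, 3, 8, 9}  B4 = {1, 3, 5, 9}  B5 = {1, 3, 4, 5}  B6 = {3, 4, 5, 10}  B7 = {4, 5, 6, 10}  B8 = {2, 4, 6, 10}  B9 = {2, 6, 10, 12}
Tree: B1–B2, B2–B3, B3–B4, B4–B5, B5–B6, B6–B7, B7–B8, B8–B9
Each bag holds 4 vertices, so the decomposition has width 3, which upper-bounds the treewidth. For the lower bound: the 4 vertex sets {7,8,11}, {9}, {1}, {3,4,5,10} are disjoint, each induces a connected subgraph, and every pair is joined by at least one edge of G. Contracting each set to a single vertex therefore yields K_{4} as a minor, and since treewidth is minor-monotone, tw(G) ≥ tw(K_{4}) = 3. Hence tw(G) = 3 exactly.

3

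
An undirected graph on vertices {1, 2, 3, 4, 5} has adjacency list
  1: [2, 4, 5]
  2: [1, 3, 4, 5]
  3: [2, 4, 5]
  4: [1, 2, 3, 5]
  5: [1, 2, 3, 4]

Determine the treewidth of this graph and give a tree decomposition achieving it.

The largest bag has 4 vertices, giving width 3; this decomposition certifies tw(G) ≤ 3. For the lower bound, the 4 vertices {1, 2, 4, 5} are pairwise adjacent, and any tree decomposition puts a clique entirely inside one bag — forcing width ≥ 3. Hence tw(G) = 3 exactly.

Treewidth 3.
One optimal decomposition is:
Bags: B1 = {1, 2, 4, 5}  B2 = {2, 3, 4, 5}
Tree: B1–B2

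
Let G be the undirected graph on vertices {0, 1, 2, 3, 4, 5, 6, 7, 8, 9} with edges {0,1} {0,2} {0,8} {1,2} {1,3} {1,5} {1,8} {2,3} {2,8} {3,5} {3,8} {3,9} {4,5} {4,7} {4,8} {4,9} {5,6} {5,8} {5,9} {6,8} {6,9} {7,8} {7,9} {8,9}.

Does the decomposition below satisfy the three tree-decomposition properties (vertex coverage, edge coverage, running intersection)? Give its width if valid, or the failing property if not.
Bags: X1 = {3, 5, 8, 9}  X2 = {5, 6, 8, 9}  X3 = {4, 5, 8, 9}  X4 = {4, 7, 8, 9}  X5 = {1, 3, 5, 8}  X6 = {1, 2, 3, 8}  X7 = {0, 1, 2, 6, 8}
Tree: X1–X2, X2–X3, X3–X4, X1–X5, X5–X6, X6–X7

A tree decomposition must satisfy three properties: every vertex lies in some bag; for every edge, both endpoints lie together in some bag; and for every vertex, the bags containing it form a connected subtree. Here bags containing vertex 6 are not connected in the tree, so the decomposition is invalid.

No — bags containing vertex 6 are not connected in the tree.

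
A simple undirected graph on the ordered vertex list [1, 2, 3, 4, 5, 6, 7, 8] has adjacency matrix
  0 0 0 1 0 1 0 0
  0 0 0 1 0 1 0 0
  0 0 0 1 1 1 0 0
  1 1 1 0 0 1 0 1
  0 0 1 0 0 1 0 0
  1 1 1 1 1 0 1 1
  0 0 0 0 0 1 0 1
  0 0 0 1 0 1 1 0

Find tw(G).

2

A width-2 tree decomposition is:
Bags: B1 = {3, 4, 6}  B2 = {1, 4, 6}  B3 = {2, 4, 6}  B4 = {4, 6, 8}  B5 = {3, 5, 6}  B6 = {6, 7, 8}
Tree: B1–B2, B1–B3, B1–B4, B1–B5, B4–B6
Every bag has size at most 3, so the width is 3 − 1 = 2 and tw(G) ≤ 2. Conversely, {4, 6, 8} is a clique of size 3, and the vertices of any clique must share a bag in every tree decomposition; so some bag has ≥ 3 vertices and tw(G) ≥ 2. Combining the bounds, tw(G) = 2.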